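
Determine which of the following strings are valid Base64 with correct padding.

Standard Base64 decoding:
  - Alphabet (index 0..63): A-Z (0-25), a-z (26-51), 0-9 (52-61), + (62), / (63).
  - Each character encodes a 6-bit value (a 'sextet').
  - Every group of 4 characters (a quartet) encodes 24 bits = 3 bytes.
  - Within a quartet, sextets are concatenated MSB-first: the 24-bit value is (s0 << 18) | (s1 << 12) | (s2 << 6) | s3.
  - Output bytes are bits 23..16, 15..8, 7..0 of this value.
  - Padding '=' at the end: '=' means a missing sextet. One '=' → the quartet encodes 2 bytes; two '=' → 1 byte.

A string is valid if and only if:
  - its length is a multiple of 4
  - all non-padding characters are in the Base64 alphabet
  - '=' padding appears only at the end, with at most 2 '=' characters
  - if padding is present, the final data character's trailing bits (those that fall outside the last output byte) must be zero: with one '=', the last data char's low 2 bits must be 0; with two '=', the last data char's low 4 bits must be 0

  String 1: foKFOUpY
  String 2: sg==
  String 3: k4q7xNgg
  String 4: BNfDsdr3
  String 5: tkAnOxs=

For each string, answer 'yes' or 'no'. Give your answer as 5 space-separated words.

Answer: yes yes yes yes yes

Derivation:
String 1: 'foKFOUpY' → valid
String 2: 'sg==' → valid
String 3: 'k4q7xNgg' → valid
String 4: 'BNfDsdr3' → valid
String 5: 'tkAnOxs=' → valid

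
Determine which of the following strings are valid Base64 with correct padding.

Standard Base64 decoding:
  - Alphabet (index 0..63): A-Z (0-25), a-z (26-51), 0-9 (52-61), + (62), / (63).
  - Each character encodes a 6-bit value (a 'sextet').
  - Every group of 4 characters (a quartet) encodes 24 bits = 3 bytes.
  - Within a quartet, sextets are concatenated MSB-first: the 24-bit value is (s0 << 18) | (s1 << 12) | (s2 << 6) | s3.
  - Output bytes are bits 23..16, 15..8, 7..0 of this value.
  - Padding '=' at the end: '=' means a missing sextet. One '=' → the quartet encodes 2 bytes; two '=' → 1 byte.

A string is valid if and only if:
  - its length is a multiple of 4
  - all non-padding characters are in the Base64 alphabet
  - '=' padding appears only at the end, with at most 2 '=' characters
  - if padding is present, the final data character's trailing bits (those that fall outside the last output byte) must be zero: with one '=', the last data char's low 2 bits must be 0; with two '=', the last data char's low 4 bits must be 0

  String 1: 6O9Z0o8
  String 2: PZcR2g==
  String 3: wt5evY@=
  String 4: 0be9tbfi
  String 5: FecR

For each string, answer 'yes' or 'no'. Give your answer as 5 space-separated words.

String 1: '6O9Z0o8' → invalid (len=7 not mult of 4)
String 2: 'PZcR2g==' → valid
String 3: 'wt5evY@=' → invalid (bad char(s): ['@'])
String 4: '0be9tbfi' → valid
String 5: 'FecR' → valid

Answer: no yes no yes yes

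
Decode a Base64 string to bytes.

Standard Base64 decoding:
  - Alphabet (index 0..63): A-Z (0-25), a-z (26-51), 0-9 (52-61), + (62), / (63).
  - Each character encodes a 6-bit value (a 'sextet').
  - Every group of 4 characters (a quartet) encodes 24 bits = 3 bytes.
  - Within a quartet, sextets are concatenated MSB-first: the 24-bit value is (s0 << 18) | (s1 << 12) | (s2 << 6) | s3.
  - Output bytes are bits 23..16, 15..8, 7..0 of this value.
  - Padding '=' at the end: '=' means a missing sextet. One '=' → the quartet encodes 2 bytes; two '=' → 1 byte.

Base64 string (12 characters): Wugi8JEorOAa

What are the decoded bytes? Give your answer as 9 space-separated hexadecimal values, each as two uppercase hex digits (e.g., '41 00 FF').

Answer: 5A E8 22 F0 91 28 AC E0 1A

Derivation:
After char 0 ('W'=22): chars_in_quartet=1 acc=0x16 bytes_emitted=0
After char 1 ('u'=46): chars_in_quartet=2 acc=0x5AE bytes_emitted=0
After char 2 ('g'=32): chars_in_quartet=3 acc=0x16BA0 bytes_emitted=0
After char 3 ('i'=34): chars_in_quartet=4 acc=0x5AE822 -> emit 5A E8 22, reset; bytes_emitted=3
After char 4 ('8'=60): chars_in_quartet=1 acc=0x3C bytes_emitted=3
After char 5 ('J'=9): chars_in_quartet=2 acc=0xF09 bytes_emitted=3
After char 6 ('E'=4): chars_in_quartet=3 acc=0x3C244 bytes_emitted=3
After char 7 ('o'=40): chars_in_quartet=4 acc=0xF09128 -> emit F0 91 28, reset; bytes_emitted=6
After char 8 ('r'=43): chars_in_quartet=1 acc=0x2B bytes_emitted=6
After char 9 ('O'=14): chars_in_quartet=2 acc=0xACE bytes_emitted=6
After char 10 ('A'=0): chars_in_quartet=3 acc=0x2B380 bytes_emitted=6
After char 11 ('a'=26): chars_in_quartet=4 acc=0xACE01A -> emit AC E0 1A, reset; bytes_emitted=9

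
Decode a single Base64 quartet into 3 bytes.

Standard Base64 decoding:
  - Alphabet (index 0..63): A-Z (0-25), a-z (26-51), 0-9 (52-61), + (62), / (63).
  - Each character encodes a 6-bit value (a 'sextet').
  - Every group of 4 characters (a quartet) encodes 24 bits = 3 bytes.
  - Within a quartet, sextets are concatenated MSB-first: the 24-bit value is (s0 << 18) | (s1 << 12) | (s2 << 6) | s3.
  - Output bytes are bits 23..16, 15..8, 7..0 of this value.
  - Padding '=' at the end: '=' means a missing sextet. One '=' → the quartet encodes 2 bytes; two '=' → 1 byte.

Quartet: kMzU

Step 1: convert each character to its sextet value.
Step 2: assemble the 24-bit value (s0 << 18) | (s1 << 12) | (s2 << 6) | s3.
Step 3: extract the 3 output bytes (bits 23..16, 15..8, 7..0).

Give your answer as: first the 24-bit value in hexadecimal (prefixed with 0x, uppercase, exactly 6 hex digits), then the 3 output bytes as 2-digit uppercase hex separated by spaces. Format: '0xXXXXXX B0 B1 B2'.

Answer: 0x90CCD4 90 CC D4

Derivation:
Sextets: k=36, M=12, z=51, U=20
24-bit: (36<<18) | (12<<12) | (51<<6) | 20
      = 0x900000 | 0x00C000 | 0x000CC0 | 0x000014
      = 0x90CCD4
Bytes: (v>>16)&0xFF=90, (v>>8)&0xFF=CC, v&0xFF=D4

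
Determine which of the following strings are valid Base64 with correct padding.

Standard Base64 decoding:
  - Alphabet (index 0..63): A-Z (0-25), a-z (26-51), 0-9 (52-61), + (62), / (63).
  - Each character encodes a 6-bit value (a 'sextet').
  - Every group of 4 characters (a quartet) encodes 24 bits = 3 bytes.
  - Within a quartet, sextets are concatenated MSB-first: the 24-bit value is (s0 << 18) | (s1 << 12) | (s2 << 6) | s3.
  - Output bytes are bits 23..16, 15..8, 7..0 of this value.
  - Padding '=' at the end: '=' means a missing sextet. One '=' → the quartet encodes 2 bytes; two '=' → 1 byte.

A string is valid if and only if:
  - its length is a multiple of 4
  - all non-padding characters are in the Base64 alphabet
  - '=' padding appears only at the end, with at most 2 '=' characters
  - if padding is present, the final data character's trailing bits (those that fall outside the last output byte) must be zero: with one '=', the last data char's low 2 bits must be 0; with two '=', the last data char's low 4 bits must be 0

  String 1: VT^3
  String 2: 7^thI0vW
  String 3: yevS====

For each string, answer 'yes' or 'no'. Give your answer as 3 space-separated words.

String 1: 'VT^3' → invalid (bad char(s): ['^'])
String 2: '7^thI0vW' → invalid (bad char(s): ['^'])
String 3: 'yevS====' → invalid (4 pad chars (max 2))

Answer: no no no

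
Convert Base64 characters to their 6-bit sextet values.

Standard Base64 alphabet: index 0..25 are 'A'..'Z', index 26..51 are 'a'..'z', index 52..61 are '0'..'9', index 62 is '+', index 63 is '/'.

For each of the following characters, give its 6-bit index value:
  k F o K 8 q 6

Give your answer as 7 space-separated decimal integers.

Answer: 36 5 40 10 60 42 58

Derivation:
'k': a..z range, 26 + ord('k') − ord('a') = 36
'F': A..Z range, ord('F') − ord('A') = 5
'o': a..z range, 26 + ord('o') − ord('a') = 40
'K': A..Z range, ord('K') − ord('A') = 10
'8': 0..9 range, 52 + ord('8') − ord('0') = 60
'q': a..z range, 26 + ord('q') − ord('a') = 42
'6': 0..9 range, 52 + ord('6') − ord('0') = 58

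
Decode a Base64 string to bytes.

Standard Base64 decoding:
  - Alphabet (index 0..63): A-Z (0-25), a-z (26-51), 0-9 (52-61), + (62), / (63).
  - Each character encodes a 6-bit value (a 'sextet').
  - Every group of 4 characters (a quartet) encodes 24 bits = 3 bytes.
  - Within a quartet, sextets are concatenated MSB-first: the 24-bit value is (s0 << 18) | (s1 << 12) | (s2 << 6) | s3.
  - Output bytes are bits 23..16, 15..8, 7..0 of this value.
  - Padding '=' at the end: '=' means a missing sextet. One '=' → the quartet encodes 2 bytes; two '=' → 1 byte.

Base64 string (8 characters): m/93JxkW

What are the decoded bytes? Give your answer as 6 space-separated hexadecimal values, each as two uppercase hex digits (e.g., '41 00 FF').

Answer: 9B FF 77 27 19 16

Derivation:
After char 0 ('m'=38): chars_in_quartet=1 acc=0x26 bytes_emitted=0
After char 1 ('/'=63): chars_in_quartet=2 acc=0x9BF bytes_emitted=0
After char 2 ('9'=61): chars_in_quartet=3 acc=0x26FFD bytes_emitted=0
After char 3 ('3'=55): chars_in_quartet=4 acc=0x9BFF77 -> emit 9B FF 77, reset; bytes_emitted=3
After char 4 ('J'=9): chars_in_quartet=1 acc=0x9 bytes_emitted=3
After char 5 ('x'=49): chars_in_quartet=2 acc=0x271 bytes_emitted=3
After char 6 ('k'=36): chars_in_quartet=3 acc=0x9C64 bytes_emitted=3
After char 7 ('W'=22): chars_in_quartet=4 acc=0x271916 -> emit 27 19 16, reset; bytes_emitted=6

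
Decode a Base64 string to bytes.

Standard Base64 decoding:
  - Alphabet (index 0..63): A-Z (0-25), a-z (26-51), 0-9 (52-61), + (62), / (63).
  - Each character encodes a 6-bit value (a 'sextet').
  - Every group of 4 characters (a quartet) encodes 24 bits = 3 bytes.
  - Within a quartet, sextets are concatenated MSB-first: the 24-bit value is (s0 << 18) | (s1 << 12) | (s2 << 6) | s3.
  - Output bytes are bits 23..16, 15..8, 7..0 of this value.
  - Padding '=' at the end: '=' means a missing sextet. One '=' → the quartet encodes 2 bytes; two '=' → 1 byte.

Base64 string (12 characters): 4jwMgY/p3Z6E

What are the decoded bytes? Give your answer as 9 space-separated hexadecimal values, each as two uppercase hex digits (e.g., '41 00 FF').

After char 0 ('4'=56): chars_in_quartet=1 acc=0x38 bytes_emitted=0
After char 1 ('j'=35): chars_in_quartet=2 acc=0xE23 bytes_emitted=0
After char 2 ('w'=48): chars_in_quartet=3 acc=0x388F0 bytes_emitted=0
After char 3 ('M'=12): chars_in_quartet=4 acc=0xE23C0C -> emit E2 3C 0C, reset; bytes_emitted=3
After char 4 ('g'=32): chars_in_quartet=1 acc=0x20 bytes_emitted=3
After char 5 ('Y'=24): chars_in_quartet=2 acc=0x818 bytes_emitted=3
After char 6 ('/'=63): chars_in_quartet=3 acc=0x2063F bytes_emitted=3
After char 7 ('p'=41): chars_in_quartet=4 acc=0x818FE9 -> emit 81 8F E9, reset; bytes_emitted=6
After char 8 ('3'=55): chars_in_quartet=1 acc=0x37 bytes_emitted=6
After char 9 ('Z'=25): chars_in_quartet=2 acc=0xDD9 bytes_emitted=6
After char 10 ('6'=58): chars_in_quartet=3 acc=0x3767A bytes_emitted=6
After char 11 ('E'=4): chars_in_quartet=4 acc=0xDD9E84 -> emit DD 9E 84, reset; bytes_emitted=9

Answer: E2 3C 0C 81 8F E9 DD 9E 84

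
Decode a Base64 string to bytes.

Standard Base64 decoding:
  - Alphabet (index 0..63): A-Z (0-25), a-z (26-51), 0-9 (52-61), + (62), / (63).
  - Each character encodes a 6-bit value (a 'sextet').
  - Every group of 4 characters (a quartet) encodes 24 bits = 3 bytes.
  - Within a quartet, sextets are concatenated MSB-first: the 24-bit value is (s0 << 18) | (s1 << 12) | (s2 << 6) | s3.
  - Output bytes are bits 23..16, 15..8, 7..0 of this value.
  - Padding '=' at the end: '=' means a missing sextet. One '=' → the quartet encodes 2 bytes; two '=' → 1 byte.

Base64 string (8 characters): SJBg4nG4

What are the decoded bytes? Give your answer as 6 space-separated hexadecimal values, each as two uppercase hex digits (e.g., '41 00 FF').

Answer: 48 90 60 E2 71 B8

Derivation:
After char 0 ('S'=18): chars_in_quartet=1 acc=0x12 bytes_emitted=0
After char 1 ('J'=9): chars_in_quartet=2 acc=0x489 bytes_emitted=0
After char 2 ('B'=1): chars_in_quartet=3 acc=0x12241 bytes_emitted=0
After char 3 ('g'=32): chars_in_quartet=4 acc=0x489060 -> emit 48 90 60, reset; bytes_emitted=3
After char 4 ('4'=56): chars_in_quartet=1 acc=0x38 bytes_emitted=3
After char 5 ('n'=39): chars_in_quartet=2 acc=0xE27 bytes_emitted=3
After char 6 ('G'=6): chars_in_quartet=3 acc=0x389C6 bytes_emitted=3
After char 7 ('4'=56): chars_in_quartet=4 acc=0xE271B8 -> emit E2 71 B8, reset; bytes_emitted=6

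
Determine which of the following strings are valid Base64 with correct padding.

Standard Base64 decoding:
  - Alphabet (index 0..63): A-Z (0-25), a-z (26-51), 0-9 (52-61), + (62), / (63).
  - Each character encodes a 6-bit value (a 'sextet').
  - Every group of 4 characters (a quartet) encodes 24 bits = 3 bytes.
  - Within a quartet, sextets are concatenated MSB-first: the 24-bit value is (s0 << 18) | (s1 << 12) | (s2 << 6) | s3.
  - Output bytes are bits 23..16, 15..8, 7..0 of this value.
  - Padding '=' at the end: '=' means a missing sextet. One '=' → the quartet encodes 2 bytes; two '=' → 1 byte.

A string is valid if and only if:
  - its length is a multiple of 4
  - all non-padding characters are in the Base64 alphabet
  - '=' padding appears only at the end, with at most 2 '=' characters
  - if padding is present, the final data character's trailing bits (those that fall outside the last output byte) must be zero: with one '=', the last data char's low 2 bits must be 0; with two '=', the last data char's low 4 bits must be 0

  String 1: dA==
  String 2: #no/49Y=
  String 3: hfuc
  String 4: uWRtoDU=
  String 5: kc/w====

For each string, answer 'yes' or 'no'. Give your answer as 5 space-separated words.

Answer: yes no yes yes no

Derivation:
String 1: 'dA==' → valid
String 2: '#no/49Y=' → invalid (bad char(s): ['#'])
String 3: 'hfuc' → valid
String 4: 'uWRtoDU=' → valid
String 5: 'kc/w====' → invalid (4 pad chars (max 2))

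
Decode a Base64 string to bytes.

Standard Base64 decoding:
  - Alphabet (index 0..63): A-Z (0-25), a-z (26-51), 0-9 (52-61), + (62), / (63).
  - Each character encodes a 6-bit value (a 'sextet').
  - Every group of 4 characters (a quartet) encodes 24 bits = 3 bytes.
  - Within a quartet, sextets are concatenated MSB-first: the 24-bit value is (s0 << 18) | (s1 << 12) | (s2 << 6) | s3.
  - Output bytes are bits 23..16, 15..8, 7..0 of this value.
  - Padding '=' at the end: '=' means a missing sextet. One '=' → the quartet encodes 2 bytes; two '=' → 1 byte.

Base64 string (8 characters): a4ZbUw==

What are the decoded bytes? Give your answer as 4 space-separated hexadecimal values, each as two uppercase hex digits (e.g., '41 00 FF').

Answer: 6B 86 5B 53

Derivation:
After char 0 ('a'=26): chars_in_quartet=1 acc=0x1A bytes_emitted=0
After char 1 ('4'=56): chars_in_quartet=2 acc=0x6B8 bytes_emitted=0
After char 2 ('Z'=25): chars_in_quartet=3 acc=0x1AE19 bytes_emitted=0
After char 3 ('b'=27): chars_in_quartet=4 acc=0x6B865B -> emit 6B 86 5B, reset; bytes_emitted=3
After char 4 ('U'=20): chars_in_quartet=1 acc=0x14 bytes_emitted=3
After char 5 ('w'=48): chars_in_quartet=2 acc=0x530 bytes_emitted=3
Padding '==': partial quartet acc=0x530 -> emit 53; bytes_emitted=4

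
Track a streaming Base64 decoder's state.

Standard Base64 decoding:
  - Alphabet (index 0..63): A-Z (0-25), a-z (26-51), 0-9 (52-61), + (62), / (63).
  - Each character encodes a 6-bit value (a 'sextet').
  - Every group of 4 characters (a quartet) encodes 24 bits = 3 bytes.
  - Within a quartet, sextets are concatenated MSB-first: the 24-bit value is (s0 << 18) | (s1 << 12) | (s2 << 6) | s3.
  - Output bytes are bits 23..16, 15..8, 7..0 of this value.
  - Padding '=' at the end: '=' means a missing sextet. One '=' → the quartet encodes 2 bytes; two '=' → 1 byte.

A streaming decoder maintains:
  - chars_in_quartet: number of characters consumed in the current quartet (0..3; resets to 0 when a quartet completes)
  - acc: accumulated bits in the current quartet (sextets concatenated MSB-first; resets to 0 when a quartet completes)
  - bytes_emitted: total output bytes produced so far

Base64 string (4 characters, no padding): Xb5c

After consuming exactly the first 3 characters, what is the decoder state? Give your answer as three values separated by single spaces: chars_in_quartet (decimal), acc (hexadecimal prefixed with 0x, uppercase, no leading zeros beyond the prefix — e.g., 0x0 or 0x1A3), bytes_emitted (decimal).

Answer: 3 0x176F9 0

Derivation:
After char 0 ('X'=23): chars_in_quartet=1 acc=0x17 bytes_emitted=0
After char 1 ('b'=27): chars_in_quartet=2 acc=0x5DB bytes_emitted=0
After char 2 ('5'=57): chars_in_quartet=3 acc=0x176F9 bytes_emitted=0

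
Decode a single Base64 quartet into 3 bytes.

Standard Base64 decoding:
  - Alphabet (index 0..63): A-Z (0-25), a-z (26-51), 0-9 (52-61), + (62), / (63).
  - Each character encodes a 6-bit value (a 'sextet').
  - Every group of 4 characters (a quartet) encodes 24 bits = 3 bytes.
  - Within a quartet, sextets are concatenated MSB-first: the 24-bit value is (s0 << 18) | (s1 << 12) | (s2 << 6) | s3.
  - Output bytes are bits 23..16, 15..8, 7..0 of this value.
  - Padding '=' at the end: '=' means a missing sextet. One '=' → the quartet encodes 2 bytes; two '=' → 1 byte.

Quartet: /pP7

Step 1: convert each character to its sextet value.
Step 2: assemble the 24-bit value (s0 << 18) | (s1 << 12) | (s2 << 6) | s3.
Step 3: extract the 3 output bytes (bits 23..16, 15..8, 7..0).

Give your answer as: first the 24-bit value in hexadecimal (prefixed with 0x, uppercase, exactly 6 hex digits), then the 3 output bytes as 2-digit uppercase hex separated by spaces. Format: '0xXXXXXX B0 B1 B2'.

Sextets: /=63, p=41, P=15, 7=59
24-bit: (63<<18) | (41<<12) | (15<<6) | 59
      = 0xFC0000 | 0x029000 | 0x0003C0 | 0x00003B
      = 0xFE93FB
Bytes: (v>>16)&0xFF=FE, (v>>8)&0xFF=93, v&0xFF=FB

Answer: 0xFE93FB FE 93 FB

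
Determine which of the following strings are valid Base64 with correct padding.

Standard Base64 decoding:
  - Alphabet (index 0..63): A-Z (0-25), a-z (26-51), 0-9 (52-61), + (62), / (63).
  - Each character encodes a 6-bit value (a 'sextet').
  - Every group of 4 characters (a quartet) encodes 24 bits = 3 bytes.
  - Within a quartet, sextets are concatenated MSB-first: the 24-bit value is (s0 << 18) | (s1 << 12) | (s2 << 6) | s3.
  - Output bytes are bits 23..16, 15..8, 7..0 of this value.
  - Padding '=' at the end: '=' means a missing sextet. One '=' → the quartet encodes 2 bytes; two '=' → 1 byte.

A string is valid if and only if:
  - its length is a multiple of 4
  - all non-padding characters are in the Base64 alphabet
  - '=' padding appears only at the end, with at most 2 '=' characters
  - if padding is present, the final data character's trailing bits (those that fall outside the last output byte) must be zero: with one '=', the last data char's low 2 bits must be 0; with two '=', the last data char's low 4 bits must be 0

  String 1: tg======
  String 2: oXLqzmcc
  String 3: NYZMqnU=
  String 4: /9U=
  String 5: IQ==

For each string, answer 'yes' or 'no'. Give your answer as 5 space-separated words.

String 1: 'tg======' → invalid (6 pad chars (max 2))
String 2: 'oXLqzmcc' → valid
String 3: 'NYZMqnU=' → valid
String 4: '/9U=' → valid
String 5: 'IQ==' → valid

Answer: no yes yes yes yes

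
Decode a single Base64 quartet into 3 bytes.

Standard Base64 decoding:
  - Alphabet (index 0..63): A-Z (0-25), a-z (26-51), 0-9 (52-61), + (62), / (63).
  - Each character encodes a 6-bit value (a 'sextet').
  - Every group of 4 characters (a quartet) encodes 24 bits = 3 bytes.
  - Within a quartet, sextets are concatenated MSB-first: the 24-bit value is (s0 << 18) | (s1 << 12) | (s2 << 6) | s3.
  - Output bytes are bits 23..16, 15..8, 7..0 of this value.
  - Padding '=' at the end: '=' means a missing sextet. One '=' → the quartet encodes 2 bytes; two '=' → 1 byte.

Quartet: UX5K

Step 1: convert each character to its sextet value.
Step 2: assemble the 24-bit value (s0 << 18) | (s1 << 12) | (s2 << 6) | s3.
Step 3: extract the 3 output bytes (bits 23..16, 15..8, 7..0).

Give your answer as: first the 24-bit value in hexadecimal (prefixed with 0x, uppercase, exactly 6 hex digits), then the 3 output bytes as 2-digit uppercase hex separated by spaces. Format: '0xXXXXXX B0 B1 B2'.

Answer: 0x517E4A 51 7E 4A

Derivation:
Sextets: U=20, X=23, 5=57, K=10
24-bit: (20<<18) | (23<<12) | (57<<6) | 10
      = 0x500000 | 0x017000 | 0x000E40 | 0x00000A
      = 0x517E4A
Bytes: (v>>16)&0xFF=51, (v>>8)&0xFF=7E, v&0xFF=4A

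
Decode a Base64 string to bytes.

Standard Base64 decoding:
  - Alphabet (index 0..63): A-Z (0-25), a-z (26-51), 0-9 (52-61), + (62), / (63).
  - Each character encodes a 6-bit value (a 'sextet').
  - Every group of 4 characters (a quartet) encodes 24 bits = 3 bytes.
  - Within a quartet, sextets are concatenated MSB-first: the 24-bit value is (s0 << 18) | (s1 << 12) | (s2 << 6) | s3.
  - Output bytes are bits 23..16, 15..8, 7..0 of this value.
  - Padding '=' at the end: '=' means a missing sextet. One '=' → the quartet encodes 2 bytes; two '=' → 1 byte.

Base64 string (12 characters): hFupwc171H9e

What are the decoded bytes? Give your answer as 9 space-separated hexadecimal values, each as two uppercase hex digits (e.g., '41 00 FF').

After char 0 ('h'=33): chars_in_quartet=1 acc=0x21 bytes_emitted=0
After char 1 ('F'=5): chars_in_quartet=2 acc=0x845 bytes_emitted=0
After char 2 ('u'=46): chars_in_quartet=3 acc=0x2116E bytes_emitted=0
After char 3 ('p'=41): chars_in_quartet=4 acc=0x845BA9 -> emit 84 5B A9, reset; bytes_emitted=3
After char 4 ('w'=48): chars_in_quartet=1 acc=0x30 bytes_emitted=3
After char 5 ('c'=28): chars_in_quartet=2 acc=0xC1C bytes_emitted=3
After char 6 ('1'=53): chars_in_quartet=3 acc=0x30735 bytes_emitted=3
After char 7 ('7'=59): chars_in_quartet=4 acc=0xC1CD7B -> emit C1 CD 7B, reset; bytes_emitted=6
After char 8 ('1'=53): chars_in_quartet=1 acc=0x35 bytes_emitted=6
After char 9 ('H'=7): chars_in_quartet=2 acc=0xD47 bytes_emitted=6
After char 10 ('9'=61): chars_in_quartet=3 acc=0x351FD bytes_emitted=6
After char 11 ('e'=30): chars_in_quartet=4 acc=0xD47F5E -> emit D4 7F 5E, reset; bytes_emitted=9

Answer: 84 5B A9 C1 CD 7B D4 7F 5E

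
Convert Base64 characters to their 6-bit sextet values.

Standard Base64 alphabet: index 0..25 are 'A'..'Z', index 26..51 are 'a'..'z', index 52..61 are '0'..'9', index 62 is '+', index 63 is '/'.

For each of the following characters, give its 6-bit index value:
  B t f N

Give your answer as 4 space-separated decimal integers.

'B': A..Z range, ord('B') − ord('A') = 1
't': a..z range, 26 + ord('t') − ord('a') = 45
'f': a..z range, 26 + ord('f') − ord('a') = 31
'N': A..Z range, ord('N') − ord('A') = 13

Answer: 1 45 31 13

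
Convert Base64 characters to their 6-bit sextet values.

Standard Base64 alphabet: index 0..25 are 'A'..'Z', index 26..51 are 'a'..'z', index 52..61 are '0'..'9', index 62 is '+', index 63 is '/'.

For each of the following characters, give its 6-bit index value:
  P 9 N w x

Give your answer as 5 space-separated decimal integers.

'P': A..Z range, ord('P') − ord('A') = 15
'9': 0..9 range, 52 + ord('9') − ord('0') = 61
'N': A..Z range, ord('N') − ord('A') = 13
'w': a..z range, 26 + ord('w') − ord('a') = 48
'x': a..z range, 26 + ord('x') − ord('a') = 49

Answer: 15 61 13 48 49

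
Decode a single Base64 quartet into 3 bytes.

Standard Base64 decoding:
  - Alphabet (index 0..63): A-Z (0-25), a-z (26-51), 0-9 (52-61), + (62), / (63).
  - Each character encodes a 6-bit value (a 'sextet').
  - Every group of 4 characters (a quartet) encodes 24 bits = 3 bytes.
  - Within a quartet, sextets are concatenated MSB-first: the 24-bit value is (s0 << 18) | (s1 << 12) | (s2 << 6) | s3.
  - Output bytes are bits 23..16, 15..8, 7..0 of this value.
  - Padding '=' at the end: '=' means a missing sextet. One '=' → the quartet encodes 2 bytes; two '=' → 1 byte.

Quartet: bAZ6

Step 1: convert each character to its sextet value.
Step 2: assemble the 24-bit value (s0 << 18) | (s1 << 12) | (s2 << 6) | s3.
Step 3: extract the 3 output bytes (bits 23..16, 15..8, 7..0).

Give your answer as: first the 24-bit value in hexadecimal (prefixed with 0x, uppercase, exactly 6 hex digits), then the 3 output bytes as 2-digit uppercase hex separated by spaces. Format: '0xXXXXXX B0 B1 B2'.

Answer: 0x6C067A 6C 06 7A

Derivation:
Sextets: b=27, A=0, Z=25, 6=58
24-bit: (27<<18) | (0<<12) | (25<<6) | 58
      = 0x6C0000 | 0x000000 | 0x000640 | 0x00003A
      = 0x6C067A
Bytes: (v>>16)&0xFF=6C, (v>>8)&0xFF=06, v&0xFF=7A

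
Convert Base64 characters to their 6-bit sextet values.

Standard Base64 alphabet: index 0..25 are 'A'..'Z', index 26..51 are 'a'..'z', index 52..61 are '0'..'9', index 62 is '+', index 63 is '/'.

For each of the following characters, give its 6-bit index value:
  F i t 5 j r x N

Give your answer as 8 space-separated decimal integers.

Answer: 5 34 45 57 35 43 49 13

Derivation:
'F': A..Z range, ord('F') − ord('A') = 5
'i': a..z range, 26 + ord('i') − ord('a') = 34
't': a..z range, 26 + ord('t') − ord('a') = 45
'5': 0..9 range, 52 + ord('5') − ord('0') = 57
'j': a..z range, 26 + ord('j') − ord('a') = 35
'r': a..z range, 26 + ord('r') − ord('a') = 43
'x': a..z range, 26 + ord('x') − ord('a') = 49
'N': A..Z range, ord('N') − ord('A') = 13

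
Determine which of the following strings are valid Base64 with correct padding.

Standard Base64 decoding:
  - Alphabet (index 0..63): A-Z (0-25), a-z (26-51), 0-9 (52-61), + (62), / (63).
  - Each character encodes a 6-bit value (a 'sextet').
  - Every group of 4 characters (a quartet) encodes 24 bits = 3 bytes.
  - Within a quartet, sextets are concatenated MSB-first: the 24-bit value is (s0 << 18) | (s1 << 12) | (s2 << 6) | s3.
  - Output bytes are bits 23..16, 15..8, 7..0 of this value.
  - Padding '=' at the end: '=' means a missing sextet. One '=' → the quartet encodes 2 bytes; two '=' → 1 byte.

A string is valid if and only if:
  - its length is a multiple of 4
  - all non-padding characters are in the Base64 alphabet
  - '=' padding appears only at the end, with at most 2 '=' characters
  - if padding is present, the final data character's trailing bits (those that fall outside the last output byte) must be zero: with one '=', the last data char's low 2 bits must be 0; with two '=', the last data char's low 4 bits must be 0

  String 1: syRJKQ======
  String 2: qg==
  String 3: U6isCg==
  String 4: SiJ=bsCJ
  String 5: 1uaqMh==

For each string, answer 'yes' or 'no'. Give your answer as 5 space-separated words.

String 1: 'syRJKQ======' → invalid (6 pad chars (max 2))
String 2: 'qg==' → valid
String 3: 'U6isCg==' → valid
String 4: 'SiJ=bsCJ' → invalid (bad char(s): ['=']; '=' in middle)
String 5: '1uaqMh==' → invalid (bad trailing bits)

Answer: no yes yes no no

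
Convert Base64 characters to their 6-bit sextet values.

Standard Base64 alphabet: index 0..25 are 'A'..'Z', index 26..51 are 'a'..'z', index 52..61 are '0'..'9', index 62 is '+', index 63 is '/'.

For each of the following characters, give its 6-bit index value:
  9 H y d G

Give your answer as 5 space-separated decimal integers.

Answer: 61 7 50 29 6

Derivation:
'9': 0..9 range, 52 + ord('9') − ord('0') = 61
'H': A..Z range, ord('H') − ord('A') = 7
'y': a..z range, 26 + ord('y') − ord('a') = 50
'd': a..z range, 26 + ord('d') − ord('a') = 29
'G': A..Z range, ord('G') − ord('A') = 6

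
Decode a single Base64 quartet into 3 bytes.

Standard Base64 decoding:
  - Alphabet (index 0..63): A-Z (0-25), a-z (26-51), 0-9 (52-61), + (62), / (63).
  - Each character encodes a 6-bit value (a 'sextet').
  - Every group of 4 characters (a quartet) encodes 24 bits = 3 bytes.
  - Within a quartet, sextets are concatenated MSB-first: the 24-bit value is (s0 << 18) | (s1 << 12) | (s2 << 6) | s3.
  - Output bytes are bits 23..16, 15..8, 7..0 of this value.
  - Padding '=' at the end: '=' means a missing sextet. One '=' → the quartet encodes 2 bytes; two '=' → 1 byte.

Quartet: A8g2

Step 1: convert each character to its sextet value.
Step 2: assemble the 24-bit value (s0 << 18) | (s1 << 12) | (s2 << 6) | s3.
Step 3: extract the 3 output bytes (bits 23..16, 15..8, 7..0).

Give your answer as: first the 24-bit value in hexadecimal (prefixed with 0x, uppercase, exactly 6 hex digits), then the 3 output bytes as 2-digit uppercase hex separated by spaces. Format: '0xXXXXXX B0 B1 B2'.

Sextets: A=0, 8=60, g=32, 2=54
24-bit: (0<<18) | (60<<12) | (32<<6) | 54
      = 0x000000 | 0x03C000 | 0x000800 | 0x000036
      = 0x03C836
Bytes: (v>>16)&0xFF=03, (v>>8)&0xFF=C8, v&0xFF=36

Answer: 0x03C836 03 C8 36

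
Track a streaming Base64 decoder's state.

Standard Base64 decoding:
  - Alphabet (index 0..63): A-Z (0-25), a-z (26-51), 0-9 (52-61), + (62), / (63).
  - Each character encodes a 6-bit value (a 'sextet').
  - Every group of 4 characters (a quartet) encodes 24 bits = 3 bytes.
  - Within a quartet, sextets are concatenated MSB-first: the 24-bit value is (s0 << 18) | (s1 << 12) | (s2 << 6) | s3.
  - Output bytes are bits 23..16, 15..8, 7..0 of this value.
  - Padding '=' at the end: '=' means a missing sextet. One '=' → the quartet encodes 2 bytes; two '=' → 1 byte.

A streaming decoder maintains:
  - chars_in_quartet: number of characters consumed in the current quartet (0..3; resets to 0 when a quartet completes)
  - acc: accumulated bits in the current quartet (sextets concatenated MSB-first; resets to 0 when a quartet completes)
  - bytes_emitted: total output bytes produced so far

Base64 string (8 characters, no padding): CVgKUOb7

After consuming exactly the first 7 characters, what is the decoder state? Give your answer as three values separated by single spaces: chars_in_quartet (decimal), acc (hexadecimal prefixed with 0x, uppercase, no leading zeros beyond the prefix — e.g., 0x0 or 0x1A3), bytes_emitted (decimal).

After char 0 ('C'=2): chars_in_quartet=1 acc=0x2 bytes_emitted=0
After char 1 ('V'=21): chars_in_quartet=2 acc=0x95 bytes_emitted=0
After char 2 ('g'=32): chars_in_quartet=3 acc=0x2560 bytes_emitted=0
After char 3 ('K'=10): chars_in_quartet=4 acc=0x9580A -> emit 09 58 0A, reset; bytes_emitted=3
After char 4 ('U'=20): chars_in_quartet=1 acc=0x14 bytes_emitted=3
After char 5 ('O'=14): chars_in_quartet=2 acc=0x50E bytes_emitted=3
After char 6 ('b'=27): chars_in_quartet=3 acc=0x1439B bytes_emitted=3

Answer: 3 0x1439B 3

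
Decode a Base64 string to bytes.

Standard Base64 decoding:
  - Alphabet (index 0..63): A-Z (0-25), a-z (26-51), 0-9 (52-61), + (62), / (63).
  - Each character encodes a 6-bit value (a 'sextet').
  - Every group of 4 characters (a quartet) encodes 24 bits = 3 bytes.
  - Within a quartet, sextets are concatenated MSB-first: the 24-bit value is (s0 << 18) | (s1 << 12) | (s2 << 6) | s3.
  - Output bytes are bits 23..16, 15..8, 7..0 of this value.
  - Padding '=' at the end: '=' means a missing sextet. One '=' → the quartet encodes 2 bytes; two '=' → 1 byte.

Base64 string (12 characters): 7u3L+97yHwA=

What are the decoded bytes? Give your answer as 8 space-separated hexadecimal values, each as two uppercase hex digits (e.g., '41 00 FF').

Answer: EE ED CB FB DE F2 1F 00

Derivation:
After char 0 ('7'=59): chars_in_quartet=1 acc=0x3B bytes_emitted=0
After char 1 ('u'=46): chars_in_quartet=2 acc=0xEEE bytes_emitted=0
After char 2 ('3'=55): chars_in_quartet=3 acc=0x3BBB7 bytes_emitted=0
After char 3 ('L'=11): chars_in_quartet=4 acc=0xEEEDCB -> emit EE ED CB, reset; bytes_emitted=3
After char 4 ('+'=62): chars_in_quartet=1 acc=0x3E bytes_emitted=3
After char 5 ('9'=61): chars_in_quartet=2 acc=0xFBD bytes_emitted=3
After char 6 ('7'=59): chars_in_quartet=3 acc=0x3EF7B bytes_emitted=3
After char 7 ('y'=50): chars_in_quartet=4 acc=0xFBDEF2 -> emit FB DE F2, reset; bytes_emitted=6
After char 8 ('H'=7): chars_in_quartet=1 acc=0x7 bytes_emitted=6
After char 9 ('w'=48): chars_in_quartet=2 acc=0x1F0 bytes_emitted=6
After char 10 ('A'=0): chars_in_quartet=3 acc=0x7C00 bytes_emitted=6
Padding '=': partial quartet acc=0x7C00 -> emit 1F 00; bytes_emitted=8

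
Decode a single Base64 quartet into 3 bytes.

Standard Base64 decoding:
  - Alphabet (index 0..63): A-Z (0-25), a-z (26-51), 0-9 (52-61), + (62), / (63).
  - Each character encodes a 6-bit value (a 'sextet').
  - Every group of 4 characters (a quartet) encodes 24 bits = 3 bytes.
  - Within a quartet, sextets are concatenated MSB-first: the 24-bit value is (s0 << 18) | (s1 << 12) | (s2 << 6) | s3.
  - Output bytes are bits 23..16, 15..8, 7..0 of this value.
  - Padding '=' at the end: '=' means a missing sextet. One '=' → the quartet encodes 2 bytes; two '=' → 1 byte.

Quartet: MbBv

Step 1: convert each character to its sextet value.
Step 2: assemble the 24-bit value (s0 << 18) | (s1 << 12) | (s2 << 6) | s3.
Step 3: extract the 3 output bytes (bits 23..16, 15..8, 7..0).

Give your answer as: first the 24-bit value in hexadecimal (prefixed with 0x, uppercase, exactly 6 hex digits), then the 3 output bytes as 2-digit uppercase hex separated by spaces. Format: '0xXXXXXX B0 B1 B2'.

Sextets: M=12, b=27, B=1, v=47
24-bit: (12<<18) | (27<<12) | (1<<6) | 47
      = 0x300000 | 0x01B000 | 0x000040 | 0x00002F
      = 0x31B06F
Bytes: (v>>16)&0xFF=31, (v>>8)&0xFF=B0, v&0xFF=6F

Answer: 0x31B06F 31 B0 6F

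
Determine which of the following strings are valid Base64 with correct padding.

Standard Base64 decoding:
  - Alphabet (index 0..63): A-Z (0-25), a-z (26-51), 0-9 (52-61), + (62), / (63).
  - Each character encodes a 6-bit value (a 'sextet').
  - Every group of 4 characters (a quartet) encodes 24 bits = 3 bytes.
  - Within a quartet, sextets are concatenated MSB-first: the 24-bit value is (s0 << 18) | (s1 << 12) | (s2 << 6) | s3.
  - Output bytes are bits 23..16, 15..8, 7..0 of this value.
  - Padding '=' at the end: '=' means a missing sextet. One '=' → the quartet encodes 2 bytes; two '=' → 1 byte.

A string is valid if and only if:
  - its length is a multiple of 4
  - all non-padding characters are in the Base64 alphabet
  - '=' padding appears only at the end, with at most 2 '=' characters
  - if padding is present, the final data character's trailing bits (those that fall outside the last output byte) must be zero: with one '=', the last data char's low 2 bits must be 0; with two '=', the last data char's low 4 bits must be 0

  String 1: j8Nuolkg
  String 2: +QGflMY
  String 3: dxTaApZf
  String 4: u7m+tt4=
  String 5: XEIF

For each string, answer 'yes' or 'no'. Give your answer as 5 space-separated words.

String 1: 'j8Nuolkg' → valid
String 2: '+QGflMY' → invalid (len=7 not mult of 4)
String 3: 'dxTaApZf' → valid
String 4: 'u7m+tt4=' → valid
String 5: 'XEIF' → valid

Answer: yes no yes yes yes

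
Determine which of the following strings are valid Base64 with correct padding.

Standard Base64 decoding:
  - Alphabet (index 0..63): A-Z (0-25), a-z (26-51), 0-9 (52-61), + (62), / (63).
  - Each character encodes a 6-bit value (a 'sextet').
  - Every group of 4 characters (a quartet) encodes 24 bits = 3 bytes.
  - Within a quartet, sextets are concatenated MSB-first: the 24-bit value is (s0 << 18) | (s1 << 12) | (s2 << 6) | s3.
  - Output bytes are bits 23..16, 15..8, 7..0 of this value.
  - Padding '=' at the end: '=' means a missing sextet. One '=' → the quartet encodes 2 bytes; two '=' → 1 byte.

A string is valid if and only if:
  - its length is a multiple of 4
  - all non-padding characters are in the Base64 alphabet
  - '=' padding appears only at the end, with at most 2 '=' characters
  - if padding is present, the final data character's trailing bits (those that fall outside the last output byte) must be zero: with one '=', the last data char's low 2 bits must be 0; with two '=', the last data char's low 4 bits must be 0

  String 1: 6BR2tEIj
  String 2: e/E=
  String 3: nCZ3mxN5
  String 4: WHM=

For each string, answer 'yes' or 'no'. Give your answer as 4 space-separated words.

String 1: '6BR2tEIj' → valid
String 2: 'e/E=' → valid
String 3: 'nCZ3mxN5' → valid
String 4: 'WHM=' → valid

Answer: yes yes yes yes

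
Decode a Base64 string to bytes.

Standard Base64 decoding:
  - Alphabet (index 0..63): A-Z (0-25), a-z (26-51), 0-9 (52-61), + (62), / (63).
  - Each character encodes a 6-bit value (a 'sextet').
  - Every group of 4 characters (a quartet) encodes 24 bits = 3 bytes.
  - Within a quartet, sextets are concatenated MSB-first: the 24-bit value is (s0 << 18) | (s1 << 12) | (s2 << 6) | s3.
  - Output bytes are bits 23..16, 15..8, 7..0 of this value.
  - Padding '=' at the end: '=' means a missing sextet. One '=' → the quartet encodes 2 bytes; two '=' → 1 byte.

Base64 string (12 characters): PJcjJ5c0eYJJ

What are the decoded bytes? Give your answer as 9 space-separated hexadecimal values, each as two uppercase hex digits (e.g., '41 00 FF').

Answer: 3C 97 23 27 97 34 79 82 49

Derivation:
After char 0 ('P'=15): chars_in_quartet=1 acc=0xF bytes_emitted=0
After char 1 ('J'=9): chars_in_quartet=2 acc=0x3C9 bytes_emitted=0
After char 2 ('c'=28): chars_in_quartet=3 acc=0xF25C bytes_emitted=0
After char 3 ('j'=35): chars_in_quartet=4 acc=0x3C9723 -> emit 3C 97 23, reset; bytes_emitted=3
After char 4 ('J'=9): chars_in_quartet=1 acc=0x9 bytes_emitted=3
After char 5 ('5'=57): chars_in_quartet=2 acc=0x279 bytes_emitted=3
After char 6 ('c'=28): chars_in_quartet=3 acc=0x9E5C bytes_emitted=3
After char 7 ('0'=52): chars_in_quartet=4 acc=0x279734 -> emit 27 97 34, reset; bytes_emitted=6
After char 8 ('e'=30): chars_in_quartet=1 acc=0x1E bytes_emitted=6
After char 9 ('Y'=24): chars_in_quartet=2 acc=0x798 bytes_emitted=6
After char 10 ('J'=9): chars_in_quartet=3 acc=0x1E609 bytes_emitted=6
After char 11 ('J'=9): chars_in_quartet=4 acc=0x798249 -> emit 79 82 49, reset; bytes_emitted=9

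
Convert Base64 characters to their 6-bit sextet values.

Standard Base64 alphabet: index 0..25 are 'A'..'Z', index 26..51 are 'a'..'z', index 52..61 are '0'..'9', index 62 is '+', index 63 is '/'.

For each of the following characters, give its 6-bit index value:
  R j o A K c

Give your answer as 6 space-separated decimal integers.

'R': A..Z range, ord('R') − ord('A') = 17
'j': a..z range, 26 + ord('j') − ord('a') = 35
'o': a..z range, 26 + ord('o') − ord('a') = 40
'A': A..Z range, ord('A') − ord('A') = 0
'K': A..Z range, ord('K') − ord('A') = 10
'c': a..z range, 26 + ord('c') − ord('a') = 28

Answer: 17 35 40 0 10 28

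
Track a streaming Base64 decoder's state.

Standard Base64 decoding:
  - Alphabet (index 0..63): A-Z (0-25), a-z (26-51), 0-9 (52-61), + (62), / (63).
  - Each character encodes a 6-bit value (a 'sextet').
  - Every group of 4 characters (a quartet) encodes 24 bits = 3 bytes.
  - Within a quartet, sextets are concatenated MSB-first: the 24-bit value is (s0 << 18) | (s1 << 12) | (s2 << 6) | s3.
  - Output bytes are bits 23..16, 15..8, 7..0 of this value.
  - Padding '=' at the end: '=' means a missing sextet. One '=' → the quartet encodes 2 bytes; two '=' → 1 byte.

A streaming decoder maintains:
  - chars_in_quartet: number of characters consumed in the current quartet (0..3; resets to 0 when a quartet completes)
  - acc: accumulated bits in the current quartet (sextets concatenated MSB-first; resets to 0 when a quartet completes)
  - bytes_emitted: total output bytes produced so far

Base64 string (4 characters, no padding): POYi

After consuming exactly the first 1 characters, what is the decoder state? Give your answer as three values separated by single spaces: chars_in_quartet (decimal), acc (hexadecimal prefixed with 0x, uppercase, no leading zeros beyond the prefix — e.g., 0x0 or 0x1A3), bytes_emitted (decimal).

After char 0 ('P'=15): chars_in_quartet=1 acc=0xF bytes_emitted=0

Answer: 1 0xF 0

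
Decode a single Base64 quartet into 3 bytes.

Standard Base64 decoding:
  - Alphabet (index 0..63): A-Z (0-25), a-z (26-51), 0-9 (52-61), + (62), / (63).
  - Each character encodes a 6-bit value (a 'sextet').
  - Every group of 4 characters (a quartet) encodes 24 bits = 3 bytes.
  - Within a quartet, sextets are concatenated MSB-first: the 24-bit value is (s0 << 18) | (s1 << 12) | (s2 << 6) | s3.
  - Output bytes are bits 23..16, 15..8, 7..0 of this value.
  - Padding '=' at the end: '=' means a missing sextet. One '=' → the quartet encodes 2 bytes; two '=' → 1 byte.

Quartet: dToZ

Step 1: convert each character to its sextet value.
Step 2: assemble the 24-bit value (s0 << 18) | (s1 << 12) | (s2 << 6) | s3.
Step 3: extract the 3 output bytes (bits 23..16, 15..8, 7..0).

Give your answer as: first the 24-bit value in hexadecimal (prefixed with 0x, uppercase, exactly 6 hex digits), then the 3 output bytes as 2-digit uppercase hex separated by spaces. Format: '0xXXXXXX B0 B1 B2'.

Sextets: d=29, T=19, o=40, Z=25
24-bit: (29<<18) | (19<<12) | (40<<6) | 25
      = 0x740000 | 0x013000 | 0x000A00 | 0x000019
      = 0x753A19
Bytes: (v>>16)&0xFF=75, (v>>8)&0xFF=3A, v&0xFF=19

Answer: 0x753A19 75 3A 19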